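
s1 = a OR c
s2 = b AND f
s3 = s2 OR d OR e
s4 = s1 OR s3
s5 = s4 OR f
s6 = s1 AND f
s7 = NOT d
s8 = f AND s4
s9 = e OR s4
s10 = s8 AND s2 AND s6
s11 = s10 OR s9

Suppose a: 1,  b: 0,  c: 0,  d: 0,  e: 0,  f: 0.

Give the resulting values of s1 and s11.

s1 = a OR c = 1 OR 0 = 1
s2 = b AND f = 0 AND 0 = 0
s3 = s2 OR d OR e = 0 OR 0 OR 0 = 0
s4 = s1 OR s3 = 1 OR 0 = 1
s6 = s1 AND f = 1 AND 0 = 0
s8 = f AND s4 = 0 AND 1 = 0
s9 = e OR s4 = 0 OR 1 = 1
s10 = s8 AND s2 AND s6 = 0 AND 0 AND 0 = 0
s11 = s10 OR s9 = 0 OR 1 = 1

s1 = 1, s11 = 1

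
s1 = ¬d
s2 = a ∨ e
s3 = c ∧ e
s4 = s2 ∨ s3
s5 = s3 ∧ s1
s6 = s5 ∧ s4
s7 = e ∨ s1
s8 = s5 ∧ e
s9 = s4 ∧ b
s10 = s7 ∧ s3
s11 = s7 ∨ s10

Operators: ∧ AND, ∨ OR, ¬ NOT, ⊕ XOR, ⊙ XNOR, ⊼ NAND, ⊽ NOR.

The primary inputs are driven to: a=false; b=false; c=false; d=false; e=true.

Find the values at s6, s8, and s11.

s1 = NOT d = NOT false = true
s2 = a OR e = false OR true = true
s3 = c AND e = false AND true = false
s4 = s2 OR s3 = true OR false = true
s5 = s3 AND s1 = false AND true = false
s6 = s5 AND s4 = false AND true = false
s7 = e OR s1 = true OR true = true
s8 = s5 AND e = false AND true = false
s10 = s7 AND s3 = true AND false = false
s11 = s7 OR s10 = true OR false = true

s6 = false; s8 = false; s11 = true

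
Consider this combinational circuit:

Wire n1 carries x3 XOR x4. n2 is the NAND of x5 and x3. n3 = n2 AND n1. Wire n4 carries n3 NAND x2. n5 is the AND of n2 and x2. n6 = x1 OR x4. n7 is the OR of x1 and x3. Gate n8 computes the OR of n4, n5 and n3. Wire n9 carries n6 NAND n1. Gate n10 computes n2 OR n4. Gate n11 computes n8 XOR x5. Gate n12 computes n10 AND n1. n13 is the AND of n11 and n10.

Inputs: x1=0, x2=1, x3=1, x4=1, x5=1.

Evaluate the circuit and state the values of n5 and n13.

n1 = x3 XOR x4 = 1 XOR 1 = 0
n2 = x5 NAND x3 = 1 NAND 1 = 0
n3 = n2 AND n1 = 0 AND 0 = 0
n4 = n3 NAND x2 = 0 NAND 1 = 1
n5 = n2 AND x2 = 0 AND 1 = 0
n8 = n4 OR n5 OR n3 = 1 OR 0 OR 0 = 1
n10 = n2 OR n4 = 0 OR 1 = 1
n11 = n8 XOR x5 = 1 XOR 1 = 0
n13 = n11 AND n10 = 0 AND 1 = 0

n5 = 0; n13 = 0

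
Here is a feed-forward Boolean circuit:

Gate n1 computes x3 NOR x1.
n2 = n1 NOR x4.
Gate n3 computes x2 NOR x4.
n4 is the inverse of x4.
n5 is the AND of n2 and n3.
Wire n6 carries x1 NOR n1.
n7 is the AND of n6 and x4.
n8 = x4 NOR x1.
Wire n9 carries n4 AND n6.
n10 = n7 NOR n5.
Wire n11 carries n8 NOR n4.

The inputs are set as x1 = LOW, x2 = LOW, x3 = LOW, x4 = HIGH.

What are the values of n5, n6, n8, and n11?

n1 = x3 NOR x1 = LOW NOR LOW = HIGH
n2 = n1 NOR x4 = HIGH NOR HIGH = LOW
n3 = x2 NOR x4 = LOW NOR HIGH = LOW
n4 = NOT x4 = NOT HIGH = LOW
n5 = n2 AND n3 = LOW AND LOW = LOW
n6 = x1 NOR n1 = LOW NOR HIGH = LOW
n8 = x4 NOR x1 = HIGH NOR LOW = LOW
n11 = n8 NOR n4 = LOW NOR LOW = HIGH

n5 = LOW  n6 = LOW  n8 = LOW  n11 = HIGH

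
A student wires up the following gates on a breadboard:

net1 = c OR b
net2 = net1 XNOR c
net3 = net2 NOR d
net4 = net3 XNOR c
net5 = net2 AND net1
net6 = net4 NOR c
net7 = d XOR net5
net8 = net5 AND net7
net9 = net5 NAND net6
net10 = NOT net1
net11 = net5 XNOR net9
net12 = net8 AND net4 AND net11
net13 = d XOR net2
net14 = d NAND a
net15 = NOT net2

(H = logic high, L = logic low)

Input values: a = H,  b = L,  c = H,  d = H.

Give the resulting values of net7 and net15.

net1 = c OR b = H OR L = H
net2 = net1 XNOR c = H XNOR H = H
net5 = net2 AND net1 = H AND H = H
net7 = d XOR net5 = H XOR H = L
net15 = NOT net2 = NOT H = L

net7 = L  net15 = L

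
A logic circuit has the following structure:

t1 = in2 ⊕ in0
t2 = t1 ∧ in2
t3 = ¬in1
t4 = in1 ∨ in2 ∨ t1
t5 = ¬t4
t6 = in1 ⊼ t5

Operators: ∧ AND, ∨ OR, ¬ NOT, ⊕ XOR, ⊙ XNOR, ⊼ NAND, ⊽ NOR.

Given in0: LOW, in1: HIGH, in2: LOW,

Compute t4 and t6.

t1 = in2 XOR in0 = LOW XOR LOW = LOW
t4 = in1 OR in2 OR t1 = HIGH OR LOW OR LOW = HIGH
t5 = NOT t4 = NOT HIGH = LOW
t6 = in1 NAND t5 = HIGH NAND LOW = HIGH

t4 = HIGH; t6 = HIGH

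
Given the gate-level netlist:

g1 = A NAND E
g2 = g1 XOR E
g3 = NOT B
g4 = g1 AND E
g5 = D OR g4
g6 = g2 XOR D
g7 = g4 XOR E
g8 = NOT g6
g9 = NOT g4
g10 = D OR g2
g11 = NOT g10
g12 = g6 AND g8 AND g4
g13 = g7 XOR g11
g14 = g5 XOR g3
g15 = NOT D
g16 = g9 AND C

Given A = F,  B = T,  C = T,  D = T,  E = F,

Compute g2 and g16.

g1 = A NAND E = F NAND F = T
g2 = g1 XOR E = T XOR F = T
g4 = g1 AND E = T AND F = F
g9 = NOT g4 = NOT F = T
g16 = g9 AND C = T AND T = T

g2 = T, g16 = T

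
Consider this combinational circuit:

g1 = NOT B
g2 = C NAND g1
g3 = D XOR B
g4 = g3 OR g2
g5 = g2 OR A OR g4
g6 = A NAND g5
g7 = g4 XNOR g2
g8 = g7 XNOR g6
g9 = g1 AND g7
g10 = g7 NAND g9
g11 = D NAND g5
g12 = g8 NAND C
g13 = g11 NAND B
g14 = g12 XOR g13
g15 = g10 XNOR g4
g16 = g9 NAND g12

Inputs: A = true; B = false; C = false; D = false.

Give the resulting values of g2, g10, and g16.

g1 = NOT B = NOT false = true
g2 = C NAND g1 = false NAND true = true
g3 = D XOR B = false XOR false = false
g4 = g3 OR g2 = false OR true = true
g5 = g2 OR A OR g4 = true OR true OR true = true
g6 = A NAND g5 = true NAND true = false
g7 = g4 XNOR g2 = true XNOR true = true
g8 = g7 XNOR g6 = true XNOR false = false
g9 = g1 AND g7 = true AND true = true
g10 = g7 NAND g9 = true NAND true = false
g12 = g8 NAND C = false NAND false = true
g16 = g9 NAND g12 = true NAND true = false

g2 = true; g10 = false; g16 = false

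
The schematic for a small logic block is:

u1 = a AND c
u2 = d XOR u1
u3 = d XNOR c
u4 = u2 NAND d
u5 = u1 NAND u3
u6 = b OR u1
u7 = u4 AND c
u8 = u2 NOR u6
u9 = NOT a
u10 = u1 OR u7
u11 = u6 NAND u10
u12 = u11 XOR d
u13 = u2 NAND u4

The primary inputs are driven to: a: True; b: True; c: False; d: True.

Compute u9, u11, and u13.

u1 = a AND c = True AND False = False
u2 = d XOR u1 = True XOR False = True
u4 = u2 NAND d = True NAND True = False
u6 = b OR u1 = True OR False = True
u7 = u4 AND c = False AND False = False
u9 = NOT a = NOT True = False
u10 = u1 OR u7 = False OR False = False
u11 = u6 NAND u10 = True NAND False = True
u13 = u2 NAND u4 = True NAND False = True

u9 = False, u11 = True, u13 = True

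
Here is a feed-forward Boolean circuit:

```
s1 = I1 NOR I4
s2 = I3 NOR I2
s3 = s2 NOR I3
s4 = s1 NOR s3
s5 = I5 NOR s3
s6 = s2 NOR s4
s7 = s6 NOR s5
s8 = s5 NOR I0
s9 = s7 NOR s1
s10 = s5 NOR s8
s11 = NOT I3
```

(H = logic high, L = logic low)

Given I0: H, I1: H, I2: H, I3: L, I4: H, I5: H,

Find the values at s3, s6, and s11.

s1 = I1 NOR I4 = H NOR H = L
s2 = I3 NOR I2 = L NOR H = L
s3 = s2 NOR I3 = L NOR L = H
s4 = s1 NOR s3 = L NOR H = L
s6 = s2 NOR s4 = L NOR L = H
s11 = NOT I3 = NOT L = H

s3 = H  s6 = H  s11 = H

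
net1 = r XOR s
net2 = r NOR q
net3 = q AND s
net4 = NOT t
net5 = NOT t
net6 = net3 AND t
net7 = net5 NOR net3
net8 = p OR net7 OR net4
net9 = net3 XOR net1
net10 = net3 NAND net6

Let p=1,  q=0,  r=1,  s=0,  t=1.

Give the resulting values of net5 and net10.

net5 = 0; net10 = 1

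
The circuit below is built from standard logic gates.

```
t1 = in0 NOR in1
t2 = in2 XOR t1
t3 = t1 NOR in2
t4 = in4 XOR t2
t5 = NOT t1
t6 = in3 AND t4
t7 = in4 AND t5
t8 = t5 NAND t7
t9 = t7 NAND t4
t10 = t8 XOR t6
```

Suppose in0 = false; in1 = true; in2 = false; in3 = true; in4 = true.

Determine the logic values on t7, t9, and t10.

t1 = in0 NOR in1 = false NOR true = false
t2 = in2 XOR t1 = false XOR false = false
t4 = in4 XOR t2 = true XOR false = true
t5 = NOT t1 = NOT false = true
t6 = in3 AND t4 = true AND true = true
t7 = in4 AND t5 = true AND true = true
t8 = t5 NAND t7 = true NAND true = false
t9 = t7 NAND t4 = true NAND true = false
t10 = t8 XOR t6 = false XOR true = true

t7 = true, t9 = false, t10 = true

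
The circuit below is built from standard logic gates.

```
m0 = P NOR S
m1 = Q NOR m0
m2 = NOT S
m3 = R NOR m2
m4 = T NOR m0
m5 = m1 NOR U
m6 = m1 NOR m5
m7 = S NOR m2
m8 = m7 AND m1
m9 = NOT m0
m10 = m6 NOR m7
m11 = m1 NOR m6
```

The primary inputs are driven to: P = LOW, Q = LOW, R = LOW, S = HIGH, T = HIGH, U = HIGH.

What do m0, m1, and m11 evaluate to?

m0 = LOW, m1 = HIGH, m11 = LOW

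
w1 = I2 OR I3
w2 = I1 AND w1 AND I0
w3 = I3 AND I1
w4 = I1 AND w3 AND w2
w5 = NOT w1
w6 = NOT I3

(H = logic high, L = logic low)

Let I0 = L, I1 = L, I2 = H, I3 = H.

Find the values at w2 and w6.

w2 = L, w6 = L

w1 = I2 OR I3 = H OR H = H
w2 = I1 AND w1 AND I0 = L AND H AND L = L
w6 = NOT I3 = NOT H = L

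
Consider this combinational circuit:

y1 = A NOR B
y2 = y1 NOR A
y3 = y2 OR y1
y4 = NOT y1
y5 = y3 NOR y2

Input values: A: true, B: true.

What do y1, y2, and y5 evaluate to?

y1 = false, y2 = false, y5 = true

y1 = A NOR B = true NOR true = false
y2 = y1 NOR A = false NOR true = false
y3 = y2 OR y1 = false OR false = false
y5 = y3 NOR y2 = false NOR false = true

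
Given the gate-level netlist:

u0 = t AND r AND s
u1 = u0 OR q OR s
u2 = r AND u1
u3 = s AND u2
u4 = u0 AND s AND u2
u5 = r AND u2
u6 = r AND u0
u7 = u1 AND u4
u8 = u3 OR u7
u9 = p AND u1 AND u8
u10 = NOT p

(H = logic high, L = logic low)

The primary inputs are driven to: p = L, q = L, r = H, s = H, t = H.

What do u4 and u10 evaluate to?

u0 = t AND r AND s = H AND H AND H = H
u1 = u0 OR q OR s = H OR L OR H = H
u2 = r AND u1 = H AND H = H
u4 = u0 AND s AND u2 = H AND H AND H = H
u10 = NOT p = NOT L = H

u4 = H, u10 = H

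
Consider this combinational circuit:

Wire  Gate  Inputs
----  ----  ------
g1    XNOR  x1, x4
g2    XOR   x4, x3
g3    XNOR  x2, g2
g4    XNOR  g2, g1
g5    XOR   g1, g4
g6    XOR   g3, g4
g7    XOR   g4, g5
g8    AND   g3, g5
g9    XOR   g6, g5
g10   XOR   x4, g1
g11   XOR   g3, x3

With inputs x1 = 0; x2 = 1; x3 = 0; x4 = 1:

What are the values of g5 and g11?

g1 = x1 XNOR x4 = 0 XNOR 1 = 0
g2 = x4 XOR x3 = 1 XOR 0 = 1
g3 = x2 XNOR g2 = 1 XNOR 1 = 1
g4 = g2 XNOR g1 = 1 XNOR 0 = 0
g5 = g1 XOR g4 = 0 XOR 0 = 0
g11 = g3 XOR x3 = 1 XOR 0 = 1

g5 = 0, g11 = 1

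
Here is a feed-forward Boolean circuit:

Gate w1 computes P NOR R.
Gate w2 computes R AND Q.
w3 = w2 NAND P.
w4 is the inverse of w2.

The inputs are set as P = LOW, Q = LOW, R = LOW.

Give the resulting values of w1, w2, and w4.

w1 = HIGH; w2 = LOW; w4 = HIGH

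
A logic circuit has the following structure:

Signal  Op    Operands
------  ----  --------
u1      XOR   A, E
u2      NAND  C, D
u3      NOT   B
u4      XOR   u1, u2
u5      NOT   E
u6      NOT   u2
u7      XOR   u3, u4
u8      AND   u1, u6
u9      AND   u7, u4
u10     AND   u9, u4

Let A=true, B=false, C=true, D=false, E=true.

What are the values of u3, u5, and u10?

u1 = A XOR E = true XOR true = false
u2 = C NAND D = true NAND false = true
u3 = NOT B = NOT false = true
u4 = u1 XOR u2 = false XOR true = true
u5 = NOT E = NOT true = false
u7 = u3 XOR u4 = true XOR true = false
u9 = u7 AND u4 = false AND true = false
u10 = u9 AND u4 = false AND true = false

u3 = true; u5 = false; u10 = false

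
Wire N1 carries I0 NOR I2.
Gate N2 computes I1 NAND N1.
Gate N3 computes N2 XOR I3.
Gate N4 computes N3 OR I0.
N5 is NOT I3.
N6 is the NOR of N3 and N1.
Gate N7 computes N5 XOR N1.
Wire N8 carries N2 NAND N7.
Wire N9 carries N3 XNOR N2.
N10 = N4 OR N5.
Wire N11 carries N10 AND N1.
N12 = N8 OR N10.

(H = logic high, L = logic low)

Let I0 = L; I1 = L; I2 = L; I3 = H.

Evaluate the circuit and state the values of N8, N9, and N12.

N8 = L  N9 = L  N12 = L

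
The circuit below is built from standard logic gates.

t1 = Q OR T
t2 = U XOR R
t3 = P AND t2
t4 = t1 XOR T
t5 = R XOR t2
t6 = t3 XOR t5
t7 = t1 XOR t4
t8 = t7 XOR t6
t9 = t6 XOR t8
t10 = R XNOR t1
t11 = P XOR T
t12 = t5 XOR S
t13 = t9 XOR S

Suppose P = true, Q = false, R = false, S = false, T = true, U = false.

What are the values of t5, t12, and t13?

t5 = false; t12 = false; t13 = true

t1 = Q OR T = false OR true = true
t2 = U XOR R = false XOR false = false
t3 = P AND t2 = true AND false = false
t4 = t1 XOR T = true XOR true = false
t5 = R XOR t2 = false XOR false = false
t6 = t3 XOR t5 = false XOR false = false
t7 = t1 XOR t4 = true XOR false = true
t8 = t7 XOR t6 = true XOR false = true
t9 = t6 XOR t8 = false XOR true = true
t12 = t5 XOR S = false XOR false = false
t13 = t9 XOR S = true XOR false = true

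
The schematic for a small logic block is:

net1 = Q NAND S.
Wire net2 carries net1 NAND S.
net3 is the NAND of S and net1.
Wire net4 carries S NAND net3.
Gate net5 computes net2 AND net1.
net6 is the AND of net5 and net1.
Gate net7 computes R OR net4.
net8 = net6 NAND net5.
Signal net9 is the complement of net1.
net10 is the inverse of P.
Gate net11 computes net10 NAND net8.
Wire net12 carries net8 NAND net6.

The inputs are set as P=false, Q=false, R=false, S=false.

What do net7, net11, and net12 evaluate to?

net1 = Q NAND S = false NAND false = true
net2 = net1 NAND S = true NAND false = true
net3 = S NAND net1 = false NAND true = true
net4 = S NAND net3 = false NAND true = true
net5 = net2 AND net1 = true AND true = true
net6 = net5 AND net1 = true AND true = true
net7 = R OR net4 = false OR true = true
net8 = net6 NAND net5 = true NAND true = false
net10 = NOT P = NOT false = true
net11 = net10 NAND net8 = true NAND false = true
net12 = net8 NAND net6 = false NAND true = true

net7 = true, net11 = true, net12 = true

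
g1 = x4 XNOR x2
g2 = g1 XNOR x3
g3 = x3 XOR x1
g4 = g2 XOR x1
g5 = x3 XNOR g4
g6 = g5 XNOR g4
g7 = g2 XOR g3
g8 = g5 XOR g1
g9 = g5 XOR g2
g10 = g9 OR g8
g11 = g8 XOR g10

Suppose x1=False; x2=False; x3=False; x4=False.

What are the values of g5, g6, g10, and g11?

g1 = x4 XNOR x2 = False XNOR False = True
g2 = g1 XNOR x3 = True XNOR False = False
g4 = g2 XOR x1 = False XOR False = False
g5 = x3 XNOR g4 = False XNOR False = True
g6 = g5 XNOR g4 = True XNOR False = False
g8 = g5 XOR g1 = True XOR True = False
g9 = g5 XOR g2 = True XOR False = True
g10 = g9 OR g8 = True OR False = True
g11 = g8 XOR g10 = False XOR True = True

g5 = True, g6 = False, g10 = True, g11 = True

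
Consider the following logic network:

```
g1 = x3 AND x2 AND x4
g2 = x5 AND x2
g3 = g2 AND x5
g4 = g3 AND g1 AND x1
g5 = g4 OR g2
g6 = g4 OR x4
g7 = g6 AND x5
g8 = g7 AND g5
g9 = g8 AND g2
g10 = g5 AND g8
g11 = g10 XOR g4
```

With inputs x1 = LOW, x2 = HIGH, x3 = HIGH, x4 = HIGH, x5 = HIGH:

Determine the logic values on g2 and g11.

g2 = HIGH  g11 = HIGH

g1 = x3 AND x2 AND x4 = HIGH AND HIGH AND HIGH = HIGH
g2 = x5 AND x2 = HIGH AND HIGH = HIGH
g3 = g2 AND x5 = HIGH AND HIGH = HIGH
g4 = g3 AND g1 AND x1 = HIGH AND HIGH AND LOW = LOW
g5 = g4 OR g2 = LOW OR HIGH = HIGH
g6 = g4 OR x4 = LOW OR HIGH = HIGH
g7 = g6 AND x5 = HIGH AND HIGH = HIGH
g8 = g7 AND g5 = HIGH AND HIGH = HIGH
g10 = g5 AND g8 = HIGH AND HIGH = HIGH
g11 = g10 XOR g4 = HIGH XOR LOW = HIGH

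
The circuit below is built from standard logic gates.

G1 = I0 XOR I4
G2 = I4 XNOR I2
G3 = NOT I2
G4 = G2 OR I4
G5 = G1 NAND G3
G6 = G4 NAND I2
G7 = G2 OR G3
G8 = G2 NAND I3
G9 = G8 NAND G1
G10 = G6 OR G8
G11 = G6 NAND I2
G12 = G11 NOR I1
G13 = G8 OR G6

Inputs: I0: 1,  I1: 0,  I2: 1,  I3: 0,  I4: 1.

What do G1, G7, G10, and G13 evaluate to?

G1 = I0 XOR I4 = 1 XOR 1 = 0
G2 = I4 XNOR I2 = 1 XNOR 1 = 1
G3 = NOT I2 = NOT 1 = 0
G4 = G2 OR I4 = 1 OR 1 = 1
G6 = G4 NAND I2 = 1 NAND 1 = 0
G7 = G2 OR G3 = 1 OR 0 = 1
G8 = G2 NAND I3 = 1 NAND 0 = 1
G10 = G6 OR G8 = 0 OR 1 = 1
G13 = G8 OR G6 = 1 OR 0 = 1

G1 = 0, G7 = 1, G10 = 1, G13 = 1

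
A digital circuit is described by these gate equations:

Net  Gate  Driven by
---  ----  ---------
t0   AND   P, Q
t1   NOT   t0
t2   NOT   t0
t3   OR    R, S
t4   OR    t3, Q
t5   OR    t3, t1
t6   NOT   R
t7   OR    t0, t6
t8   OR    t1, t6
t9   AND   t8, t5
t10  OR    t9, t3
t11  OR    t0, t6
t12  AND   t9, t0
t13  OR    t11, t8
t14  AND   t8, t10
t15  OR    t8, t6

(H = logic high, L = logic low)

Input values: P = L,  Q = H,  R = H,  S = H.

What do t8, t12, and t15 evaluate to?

t8 = H  t12 = L  t15 = H

t0 = P AND Q = L AND H = L
t1 = NOT t0 = NOT L = H
t3 = R OR S = H OR H = H
t5 = t3 OR t1 = H OR H = H
t6 = NOT R = NOT H = L
t8 = t1 OR t6 = H OR L = H
t9 = t8 AND t5 = H AND H = H
t12 = t9 AND t0 = H AND L = L
t15 = t8 OR t6 = H OR L = H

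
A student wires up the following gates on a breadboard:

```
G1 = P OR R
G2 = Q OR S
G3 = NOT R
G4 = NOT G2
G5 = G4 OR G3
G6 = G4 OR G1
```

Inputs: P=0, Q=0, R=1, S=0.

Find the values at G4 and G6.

G4 = 1; G6 = 1

G1 = P OR R = 0 OR 1 = 1
G2 = Q OR S = 0 OR 0 = 0
G4 = NOT G2 = NOT 0 = 1
G6 = G4 OR G1 = 1 OR 1 = 1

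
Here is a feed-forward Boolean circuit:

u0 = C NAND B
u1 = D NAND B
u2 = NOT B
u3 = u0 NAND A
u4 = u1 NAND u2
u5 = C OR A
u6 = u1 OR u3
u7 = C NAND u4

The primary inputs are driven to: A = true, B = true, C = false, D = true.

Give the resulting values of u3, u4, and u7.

u0 = C NAND B = false NAND true = true
u1 = D NAND B = true NAND true = false
u2 = NOT B = NOT true = false
u3 = u0 NAND A = true NAND true = false
u4 = u1 NAND u2 = false NAND false = true
u7 = C NAND u4 = false NAND true = true

u3 = false, u4 = true, u7 = true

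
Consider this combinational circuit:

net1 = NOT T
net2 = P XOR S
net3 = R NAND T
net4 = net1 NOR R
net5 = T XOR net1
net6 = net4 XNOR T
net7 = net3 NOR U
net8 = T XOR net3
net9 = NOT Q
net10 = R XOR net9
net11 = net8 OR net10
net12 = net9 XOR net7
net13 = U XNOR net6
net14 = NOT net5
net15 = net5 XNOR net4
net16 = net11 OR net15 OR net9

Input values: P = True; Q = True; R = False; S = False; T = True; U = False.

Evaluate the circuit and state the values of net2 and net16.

net1 = NOT T = NOT True = False
net2 = P XOR S = True XOR False = True
net3 = R NAND T = False NAND True = True
net4 = net1 NOR R = False NOR False = True
net5 = T XOR net1 = True XOR False = True
net8 = T XOR net3 = True XOR True = False
net9 = NOT Q = NOT True = False
net10 = R XOR net9 = False XOR False = False
net11 = net8 OR net10 = False OR False = False
net15 = net5 XNOR net4 = True XNOR True = True
net16 = net11 OR net15 OR net9 = False OR True OR False = True

net2 = True, net16 = True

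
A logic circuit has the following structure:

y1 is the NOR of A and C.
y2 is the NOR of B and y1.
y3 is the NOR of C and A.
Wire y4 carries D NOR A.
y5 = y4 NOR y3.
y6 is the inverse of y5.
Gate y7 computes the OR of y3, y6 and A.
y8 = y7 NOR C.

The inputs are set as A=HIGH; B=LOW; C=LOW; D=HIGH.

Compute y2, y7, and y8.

y2 = HIGH  y7 = HIGH  y8 = LOW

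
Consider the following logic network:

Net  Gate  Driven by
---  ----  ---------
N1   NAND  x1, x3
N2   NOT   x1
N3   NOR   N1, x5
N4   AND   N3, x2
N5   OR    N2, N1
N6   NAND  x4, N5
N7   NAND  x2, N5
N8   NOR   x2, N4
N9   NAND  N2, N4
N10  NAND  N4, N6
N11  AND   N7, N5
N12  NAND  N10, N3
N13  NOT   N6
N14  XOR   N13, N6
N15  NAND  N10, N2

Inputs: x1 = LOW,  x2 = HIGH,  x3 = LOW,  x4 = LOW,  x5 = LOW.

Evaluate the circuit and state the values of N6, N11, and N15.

N6 = HIGH, N11 = LOW, N15 = LOW

N1 = x1 NAND x3 = LOW NAND LOW = HIGH
N2 = NOT x1 = NOT LOW = HIGH
N3 = N1 NOR x5 = HIGH NOR LOW = LOW
N4 = N3 AND x2 = LOW AND HIGH = LOW
N5 = N2 OR N1 = HIGH OR HIGH = HIGH
N6 = x4 NAND N5 = LOW NAND HIGH = HIGH
N7 = x2 NAND N5 = HIGH NAND HIGH = LOW
N10 = N4 NAND N6 = LOW NAND HIGH = HIGH
N11 = N7 AND N5 = LOW AND HIGH = LOW
N15 = N10 NAND N2 = HIGH NAND HIGH = LOW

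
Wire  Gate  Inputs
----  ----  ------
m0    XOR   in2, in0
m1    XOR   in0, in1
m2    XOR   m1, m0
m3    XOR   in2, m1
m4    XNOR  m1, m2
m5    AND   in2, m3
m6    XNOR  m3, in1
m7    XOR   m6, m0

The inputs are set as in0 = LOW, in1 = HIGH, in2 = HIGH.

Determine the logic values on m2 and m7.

m0 = in2 XOR in0 = HIGH XOR LOW = HIGH
m1 = in0 XOR in1 = LOW XOR HIGH = HIGH
m2 = m1 XOR m0 = HIGH XOR HIGH = LOW
m3 = in2 XOR m1 = HIGH XOR HIGH = LOW
m6 = m3 XNOR in1 = LOW XNOR HIGH = LOW
m7 = m6 XOR m0 = LOW XOR HIGH = HIGH

m2 = LOW  m7 = HIGH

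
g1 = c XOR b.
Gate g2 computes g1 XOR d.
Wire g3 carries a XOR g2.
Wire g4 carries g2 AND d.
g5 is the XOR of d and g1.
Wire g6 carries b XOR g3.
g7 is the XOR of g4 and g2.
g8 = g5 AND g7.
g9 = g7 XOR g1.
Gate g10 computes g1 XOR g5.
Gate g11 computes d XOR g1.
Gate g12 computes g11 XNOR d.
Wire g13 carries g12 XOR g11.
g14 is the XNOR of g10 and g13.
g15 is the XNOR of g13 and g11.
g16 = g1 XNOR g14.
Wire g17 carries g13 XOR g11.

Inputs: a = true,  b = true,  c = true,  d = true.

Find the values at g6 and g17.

g1 = c XOR b = true XOR true = false
g2 = g1 XOR d = false XOR true = true
g3 = a XOR g2 = true XOR true = false
g6 = b XOR g3 = true XOR false = true
g11 = d XOR g1 = true XOR false = true
g12 = g11 XNOR d = true XNOR true = true
g13 = g12 XOR g11 = true XOR true = false
g17 = g13 XOR g11 = false XOR true = true

g6 = true, g17 = true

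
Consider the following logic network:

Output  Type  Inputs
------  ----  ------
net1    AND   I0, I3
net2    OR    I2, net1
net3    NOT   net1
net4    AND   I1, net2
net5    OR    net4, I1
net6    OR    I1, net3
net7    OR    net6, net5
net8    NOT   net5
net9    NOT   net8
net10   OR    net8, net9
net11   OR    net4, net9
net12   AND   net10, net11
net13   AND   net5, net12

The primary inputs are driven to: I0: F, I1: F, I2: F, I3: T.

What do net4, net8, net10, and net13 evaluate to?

net4 = F  net8 = T  net10 = T  net13 = F

net1 = I0 AND I3 = F AND T = F
net2 = I2 OR net1 = F OR F = F
net4 = I1 AND net2 = F AND F = F
net5 = net4 OR I1 = F OR F = F
net8 = NOT net5 = NOT F = T
net9 = NOT net8 = NOT T = F
net10 = net8 OR net9 = T OR F = T
net11 = net4 OR net9 = F OR F = F
net12 = net10 AND net11 = T AND F = F
net13 = net5 AND net12 = F AND F = F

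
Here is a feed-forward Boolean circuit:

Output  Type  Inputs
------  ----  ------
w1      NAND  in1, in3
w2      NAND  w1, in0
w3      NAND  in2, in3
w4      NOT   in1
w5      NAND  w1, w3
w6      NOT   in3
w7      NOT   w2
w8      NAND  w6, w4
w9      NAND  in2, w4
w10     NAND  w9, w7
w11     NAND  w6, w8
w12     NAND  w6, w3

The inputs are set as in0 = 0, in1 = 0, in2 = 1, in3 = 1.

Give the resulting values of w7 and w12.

w7 = 0  w12 = 1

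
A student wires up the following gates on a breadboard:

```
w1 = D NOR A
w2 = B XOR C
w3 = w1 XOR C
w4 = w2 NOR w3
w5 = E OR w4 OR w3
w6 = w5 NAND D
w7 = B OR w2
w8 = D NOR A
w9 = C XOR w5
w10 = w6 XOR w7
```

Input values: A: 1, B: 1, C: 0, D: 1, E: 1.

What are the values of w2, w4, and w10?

w1 = D NOR A = 1 NOR 1 = 0
w2 = B XOR C = 1 XOR 0 = 1
w3 = w1 XOR C = 0 XOR 0 = 0
w4 = w2 NOR w3 = 1 NOR 0 = 0
w5 = E OR w4 OR w3 = 1 OR 0 OR 0 = 1
w6 = w5 NAND D = 1 NAND 1 = 0
w7 = B OR w2 = 1 OR 1 = 1
w10 = w6 XOR w7 = 0 XOR 1 = 1

w2 = 1, w4 = 0, w10 = 1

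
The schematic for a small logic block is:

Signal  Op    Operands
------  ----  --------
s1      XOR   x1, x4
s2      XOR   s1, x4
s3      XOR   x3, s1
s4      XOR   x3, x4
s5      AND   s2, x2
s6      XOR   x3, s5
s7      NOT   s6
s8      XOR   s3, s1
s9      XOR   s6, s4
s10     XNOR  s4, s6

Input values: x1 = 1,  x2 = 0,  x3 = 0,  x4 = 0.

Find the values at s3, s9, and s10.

s3 = 1, s9 = 0, s10 = 1

s1 = x1 XOR x4 = 1 XOR 0 = 1
s2 = s1 XOR x4 = 1 XOR 0 = 1
s3 = x3 XOR s1 = 0 XOR 1 = 1
s4 = x3 XOR x4 = 0 XOR 0 = 0
s5 = s2 AND x2 = 1 AND 0 = 0
s6 = x3 XOR s5 = 0 XOR 0 = 0
s9 = s6 XOR s4 = 0 XOR 0 = 0
s10 = s4 XNOR s6 = 0 XNOR 0 = 1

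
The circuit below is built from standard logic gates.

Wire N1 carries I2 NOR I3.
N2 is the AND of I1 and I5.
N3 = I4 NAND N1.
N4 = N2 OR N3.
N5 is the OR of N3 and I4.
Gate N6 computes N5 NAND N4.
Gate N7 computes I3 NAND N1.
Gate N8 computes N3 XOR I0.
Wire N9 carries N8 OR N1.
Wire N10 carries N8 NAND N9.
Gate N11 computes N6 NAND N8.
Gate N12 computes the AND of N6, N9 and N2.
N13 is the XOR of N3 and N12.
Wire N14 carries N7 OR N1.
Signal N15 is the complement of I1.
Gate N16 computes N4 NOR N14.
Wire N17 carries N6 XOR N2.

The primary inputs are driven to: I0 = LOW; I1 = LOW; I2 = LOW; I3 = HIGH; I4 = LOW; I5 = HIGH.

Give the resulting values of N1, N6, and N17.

N1 = I2 NOR I3 = LOW NOR HIGH = LOW
N2 = I1 AND I5 = LOW AND HIGH = LOW
N3 = I4 NAND N1 = LOW NAND LOW = HIGH
N4 = N2 OR N3 = LOW OR HIGH = HIGH
N5 = N3 OR I4 = HIGH OR LOW = HIGH
N6 = N5 NAND N4 = HIGH NAND HIGH = LOW
N17 = N6 XOR N2 = LOW XOR LOW = LOW

N1 = LOW; N6 = LOW; N17 = LOW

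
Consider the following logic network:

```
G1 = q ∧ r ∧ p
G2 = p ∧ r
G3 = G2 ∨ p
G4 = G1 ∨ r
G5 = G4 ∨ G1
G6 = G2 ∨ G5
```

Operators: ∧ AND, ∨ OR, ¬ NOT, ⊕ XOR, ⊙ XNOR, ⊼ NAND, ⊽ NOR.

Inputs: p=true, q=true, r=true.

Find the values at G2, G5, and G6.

G1 = q AND r AND p = true AND true AND true = true
G2 = p AND r = true AND true = true
G4 = G1 OR r = true OR true = true
G5 = G4 OR G1 = true OR true = true
G6 = G2 OR G5 = true OR true = true

G2 = true, G5 = true, G6 = true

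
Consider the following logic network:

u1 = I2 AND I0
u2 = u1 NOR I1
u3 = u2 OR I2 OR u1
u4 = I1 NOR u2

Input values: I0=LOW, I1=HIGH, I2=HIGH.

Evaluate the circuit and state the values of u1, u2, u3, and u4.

u1 = LOW, u2 = LOW, u3 = HIGH, u4 = LOW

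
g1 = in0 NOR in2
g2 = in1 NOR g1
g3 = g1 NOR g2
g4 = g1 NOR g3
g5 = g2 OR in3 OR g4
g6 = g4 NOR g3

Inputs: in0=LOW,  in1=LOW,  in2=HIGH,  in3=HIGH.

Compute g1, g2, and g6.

g1 = in0 NOR in2 = LOW NOR HIGH = LOW
g2 = in1 NOR g1 = LOW NOR LOW = HIGH
g3 = g1 NOR g2 = LOW NOR HIGH = LOW
g4 = g1 NOR g3 = LOW NOR LOW = HIGH
g6 = g4 NOR g3 = HIGH NOR LOW = LOW

g1 = LOW  g2 = HIGH  g6 = LOW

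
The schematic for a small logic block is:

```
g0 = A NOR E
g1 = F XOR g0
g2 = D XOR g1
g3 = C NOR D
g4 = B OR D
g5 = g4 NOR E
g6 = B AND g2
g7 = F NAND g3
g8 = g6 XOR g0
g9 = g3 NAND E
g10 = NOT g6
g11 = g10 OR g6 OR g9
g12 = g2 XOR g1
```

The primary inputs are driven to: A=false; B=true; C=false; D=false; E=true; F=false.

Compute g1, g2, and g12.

g1 = false  g2 = false  g12 = false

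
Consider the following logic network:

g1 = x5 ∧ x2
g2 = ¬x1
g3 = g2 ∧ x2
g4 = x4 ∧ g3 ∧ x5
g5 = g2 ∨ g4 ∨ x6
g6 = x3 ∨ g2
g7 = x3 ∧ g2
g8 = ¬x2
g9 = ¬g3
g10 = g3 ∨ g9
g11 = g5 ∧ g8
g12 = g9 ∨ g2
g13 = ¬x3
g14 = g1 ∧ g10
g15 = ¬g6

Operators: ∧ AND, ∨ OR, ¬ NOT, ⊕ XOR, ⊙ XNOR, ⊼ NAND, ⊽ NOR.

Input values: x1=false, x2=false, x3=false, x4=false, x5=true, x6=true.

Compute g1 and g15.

g1 = x5 AND x2 = true AND false = false
g2 = NOT x1 = NOT false = true
g6 = x3 OR g2 = false OR true = true
g15 = NOT g6 = NOT true = false

g1 = false, g15 = false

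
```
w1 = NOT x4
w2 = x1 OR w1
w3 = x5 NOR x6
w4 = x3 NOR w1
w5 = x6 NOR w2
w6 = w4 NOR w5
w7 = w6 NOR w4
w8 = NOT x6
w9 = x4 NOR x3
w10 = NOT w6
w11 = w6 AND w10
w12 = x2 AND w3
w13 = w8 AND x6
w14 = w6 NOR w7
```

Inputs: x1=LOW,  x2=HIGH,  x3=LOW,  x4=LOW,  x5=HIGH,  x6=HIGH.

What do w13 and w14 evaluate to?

w1 = NOT x4 = NOT LOW = HIGH
w2 = x1 OR w1 = LOW OR HIGH = HIGH
w4 = x3 NOR w1 = LOW NOR HIGH = LOW
w5 = x6 NOR w2 = HIGH NOR HIGH = LOW
w6 = w4 NOR w5 = LOW NOR LOW = HIGH
w7 = w6 NOR w4 = HIGH NOR LOW = LOW
w8 = NOT x6 = NOT HIGH = LOW
w13 = w8 AND x6 = LOW AND HIGH = LOW
w14 = w6 NOR w7 = HIGH NOR LOW = LOW

w13 = LOW  w14 = LOW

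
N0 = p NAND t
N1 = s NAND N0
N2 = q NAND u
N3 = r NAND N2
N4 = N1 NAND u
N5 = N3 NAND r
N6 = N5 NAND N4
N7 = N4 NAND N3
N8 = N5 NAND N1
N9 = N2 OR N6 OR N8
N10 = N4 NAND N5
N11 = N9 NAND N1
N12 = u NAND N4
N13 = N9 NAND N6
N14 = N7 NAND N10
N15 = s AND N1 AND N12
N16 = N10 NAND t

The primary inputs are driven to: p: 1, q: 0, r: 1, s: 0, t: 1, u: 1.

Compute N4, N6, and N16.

N0 = p NAND t = 1 NAND 1 = 0
N1 = s NAND N0 = 0 NAND 0 = 1
N2 = q NAND u = 0 NAND 1 = 1
N3 = r NAND N2 = 1 NAND 1 = 0
N4 = N1 NAND u = 1 NAND 1 = 0
N5 = N3 NAND r = 0 NAND 1 = 1
N6 = N5 NAND N4 = 1 NAND 0 = 1
N10 = N4 NAND N5 = 0 NAND 1 = 1
N16 = N10 NAND t = 1 NAND 1 = 0

N4 = 0, N6 = 1, N16 = 0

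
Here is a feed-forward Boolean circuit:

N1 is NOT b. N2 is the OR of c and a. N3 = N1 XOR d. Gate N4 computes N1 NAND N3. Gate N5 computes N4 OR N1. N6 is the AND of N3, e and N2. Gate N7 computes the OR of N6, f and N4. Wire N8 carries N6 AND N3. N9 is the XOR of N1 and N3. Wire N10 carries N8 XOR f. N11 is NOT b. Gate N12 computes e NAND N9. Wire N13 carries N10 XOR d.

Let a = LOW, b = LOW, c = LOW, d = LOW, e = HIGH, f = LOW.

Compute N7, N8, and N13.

N7 = LOW; N8 = LOW; N13 = LOW

N1 = NOT b = NOT LOW = HIGH
N2 = c OR a = LOW OR LOW = LOW
N3 = N1 XOR d = HIGH XOR LOW = HIGH
N4 = N1 NAND N3 = HIGH NAND HIGH = LOW
N6 = N3 AND e AND N2 = HIGH AND HIGH AND LOW = LOW
N7 = N6 OR f OR N4 = LOW OR LOW OR LOW = LOW
N8 = N6 AND N3 = LOW AND HIGH = LOW
N10 = N8 XOR f = LOW XOR LOW = LOW
N13 = N10 XOR d = LOW XOR LOW = LOW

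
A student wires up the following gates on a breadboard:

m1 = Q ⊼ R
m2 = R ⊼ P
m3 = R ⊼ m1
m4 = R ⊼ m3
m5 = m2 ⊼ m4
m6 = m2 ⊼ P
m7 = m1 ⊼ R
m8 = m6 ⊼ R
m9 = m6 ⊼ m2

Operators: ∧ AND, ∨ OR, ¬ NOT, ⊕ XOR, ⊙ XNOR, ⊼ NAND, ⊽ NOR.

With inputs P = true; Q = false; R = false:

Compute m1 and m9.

m1 = true; m9 = true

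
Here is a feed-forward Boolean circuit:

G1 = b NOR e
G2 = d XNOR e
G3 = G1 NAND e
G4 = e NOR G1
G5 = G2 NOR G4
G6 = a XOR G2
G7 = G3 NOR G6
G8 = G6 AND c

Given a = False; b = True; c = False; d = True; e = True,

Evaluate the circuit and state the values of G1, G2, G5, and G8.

G1 = b NOR e = True NOR True = False
G2 = d XNOR e = True XNOR True = True
G4 = e NOR G1 = True NOR False = False
G5 = G2 NOR G4 = True NOR False = False
G6 = a XOR G2 = False XOR True = True
G8 = G6 AND c = True AND False = False

G1 = False, G2 = True, G5 = False, G8 = False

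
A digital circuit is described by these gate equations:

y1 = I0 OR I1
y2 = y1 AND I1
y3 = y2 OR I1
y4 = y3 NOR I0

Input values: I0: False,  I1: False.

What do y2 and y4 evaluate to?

y2 = False; y4 = True

y1 = I0 OR I1 = False OR False = False
y2 = y1 AND I1 = False AND False = False
y3 = y2 OR I1 = False OR False = False
y4 = y3 NOR I0 = False NOR False = True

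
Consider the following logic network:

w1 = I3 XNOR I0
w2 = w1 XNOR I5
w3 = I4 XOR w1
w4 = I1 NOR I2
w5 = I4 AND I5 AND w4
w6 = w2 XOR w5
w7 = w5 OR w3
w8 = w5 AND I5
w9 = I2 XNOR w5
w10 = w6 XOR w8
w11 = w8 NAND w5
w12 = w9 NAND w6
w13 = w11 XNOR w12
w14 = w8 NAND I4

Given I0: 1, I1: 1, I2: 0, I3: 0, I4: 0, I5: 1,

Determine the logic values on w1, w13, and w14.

w1 = I3 XNOR I0 = 0 XNOR 1 = 0
w2 = w1 XNOR I5 = 0 XNOR 1 = 0
w4 = I1 NOR I2 = 1 NOR 0 = 0
w5 = I4 AND I5 AND w4 = 0 AND 1 AND 0 = 0
w6 = w2 XOR w5 = 0 XOR 0 = 0
w8 = w5 AND I5 = 0 AND 1 = 0
w9 = I2 XNOR w5 = 0 XNOR 0 = 1
w11 = w8 NAND w5 = 0 NAND 0 = 1
w12 = w9 NAND w6 = 1 NAND 0 = 1
w13 = w11 XNOR w12 = 1 XNOR 1 = 1
w14 = w8 NAND I4 = 0 NAND 0 = 1

w1 = 0, w13 = 1, w14 = 1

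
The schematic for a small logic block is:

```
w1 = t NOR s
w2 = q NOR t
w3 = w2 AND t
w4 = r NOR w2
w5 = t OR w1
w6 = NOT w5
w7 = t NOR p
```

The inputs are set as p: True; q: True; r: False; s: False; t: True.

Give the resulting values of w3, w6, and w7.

w3 = False; w6 = False; w7 = False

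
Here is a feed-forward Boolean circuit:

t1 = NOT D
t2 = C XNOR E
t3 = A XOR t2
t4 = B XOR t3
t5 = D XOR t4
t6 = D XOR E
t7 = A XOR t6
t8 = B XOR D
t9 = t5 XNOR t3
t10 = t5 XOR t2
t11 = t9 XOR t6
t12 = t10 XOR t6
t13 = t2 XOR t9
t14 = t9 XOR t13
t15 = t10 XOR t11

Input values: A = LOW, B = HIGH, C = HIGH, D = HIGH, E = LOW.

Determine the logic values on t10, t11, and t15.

t10 = LOW, t11 = LOW, t15 = LOW

t2 = C XNOR E = HIGH XNOR LOW = LOW
t3 = A XOR t2 = LOW XOR LOW = LOW
t4 = B XOR t3 = HIGH XOR LOW = HIGH
t5 = D XOR t4 = HIGH XOR HIGH = LOW
t6 = D XOR E = HIGH XOR LOW = HIGH
t9 = t5 XNOR t3 = LOW XNOR LOW = HIGH
t10 = t5 XOR t2 = LOW XOR LOW = LOW
t11 = t9 XOR t6 = HIGH XOR HIGH = LOW
t15 = t10 XOR t11 = LOW XOR LOW = LOW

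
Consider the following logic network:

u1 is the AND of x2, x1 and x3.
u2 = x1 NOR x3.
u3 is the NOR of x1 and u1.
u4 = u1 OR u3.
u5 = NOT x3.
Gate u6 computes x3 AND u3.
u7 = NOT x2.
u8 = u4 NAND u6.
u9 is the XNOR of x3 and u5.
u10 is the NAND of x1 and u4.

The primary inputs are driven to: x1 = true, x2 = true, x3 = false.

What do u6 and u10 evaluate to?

u6 = false  u10 = true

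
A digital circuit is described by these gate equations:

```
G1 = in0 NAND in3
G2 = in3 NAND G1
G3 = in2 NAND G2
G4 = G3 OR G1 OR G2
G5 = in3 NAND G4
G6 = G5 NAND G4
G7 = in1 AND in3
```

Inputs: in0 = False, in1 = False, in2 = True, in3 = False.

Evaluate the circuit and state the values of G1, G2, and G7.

G1 = True  G2 = True  G7 = False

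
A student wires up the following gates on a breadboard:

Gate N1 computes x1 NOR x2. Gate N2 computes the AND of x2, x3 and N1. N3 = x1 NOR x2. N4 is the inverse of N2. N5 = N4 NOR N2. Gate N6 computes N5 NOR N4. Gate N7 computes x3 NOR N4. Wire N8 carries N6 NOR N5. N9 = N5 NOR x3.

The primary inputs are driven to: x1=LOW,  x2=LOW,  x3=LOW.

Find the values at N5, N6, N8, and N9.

N5 = LOW, N6 = LOW, N8 = HIGH, N9 = HIGH

N1 = x1 NOR x2 = LOW NOR LOW = HIGH
N2 = x2 AND x3 AND N1 = LOW AND LOW AND HIGH = LOW
N4 = NOT N2 = NOT LOW = HIGH
N5 = N4 NOR N2 = HIGH NOR LOW = LOW
N6 = N5 NOR N4 = LOW NOR HIGH = LOW
N8 = N6 NOR N5 = LOW NOR LOW = HIGH
N9 = N5 NOR x3 = LOW NOR LOW = HIGH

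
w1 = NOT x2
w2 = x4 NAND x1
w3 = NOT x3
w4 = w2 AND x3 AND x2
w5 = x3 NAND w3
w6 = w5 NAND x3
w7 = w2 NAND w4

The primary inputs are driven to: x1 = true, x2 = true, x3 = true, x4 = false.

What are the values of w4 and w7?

w2 = x4 NAND x1 = false NAND true = true
w4 = w2 AND x3 AND x2 = true AND true AND true = true
w7 = w2 NAND w4 = true NAND true = false

w4 = true, w7 = false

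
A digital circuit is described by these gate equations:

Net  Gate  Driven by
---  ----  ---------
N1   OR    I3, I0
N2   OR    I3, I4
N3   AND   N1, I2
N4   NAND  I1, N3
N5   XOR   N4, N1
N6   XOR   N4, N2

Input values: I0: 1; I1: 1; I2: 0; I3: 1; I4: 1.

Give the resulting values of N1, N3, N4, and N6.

N1 = I3 OR I0 = 1 OR 1 = 1
N2 = I3 OR I4 = 1 OR 1 = 1
N3 = N1 AND I2 = 1 AND 0 = 0
N4 = I1 NAND N3 = 1 NAND 0 = 1
N6 = N4 XOR N2 = 1 XOR 1 = 0

N1 = 1, N3 = 0, N4 = 1, N6 = 0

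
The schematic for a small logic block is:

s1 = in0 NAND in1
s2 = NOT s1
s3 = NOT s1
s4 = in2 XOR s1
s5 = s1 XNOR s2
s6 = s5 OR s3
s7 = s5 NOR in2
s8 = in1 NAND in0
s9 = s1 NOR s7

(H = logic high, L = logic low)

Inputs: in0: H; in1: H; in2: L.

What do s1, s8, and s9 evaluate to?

s1 = in0 NAND in1 = H NAND H = L
s2 = NOT s1 = NOT L = H
s5 = s1 XNOR s2 = L XNOR H = L
s7 = s5 NOR in2 = L NOR L = H
s8 = in1 NAND in0 = H NAND H = L
s9 = s1 NOR s7 = L NOR H = L

s1 = L, s8 = L, s9 = L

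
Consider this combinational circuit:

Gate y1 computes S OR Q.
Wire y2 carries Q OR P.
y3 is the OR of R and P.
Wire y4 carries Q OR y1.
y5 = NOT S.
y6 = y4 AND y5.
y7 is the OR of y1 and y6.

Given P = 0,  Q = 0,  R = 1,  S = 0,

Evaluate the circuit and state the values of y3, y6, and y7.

y3 = 1, y6 = 0, y7 = 0

y1 = S OR Q = 0 OR 0 = 0
y3 = R OR P = 1 OR 0 = 1
y4 = Q OR y1 = 0 OR 0 = 0
y5 = NOT S = NOT 0 = 1
y6 = y4 AND y5 = 0 AND 1 = 0
y7 = y1 OR y6 = 0 OR 0 = 0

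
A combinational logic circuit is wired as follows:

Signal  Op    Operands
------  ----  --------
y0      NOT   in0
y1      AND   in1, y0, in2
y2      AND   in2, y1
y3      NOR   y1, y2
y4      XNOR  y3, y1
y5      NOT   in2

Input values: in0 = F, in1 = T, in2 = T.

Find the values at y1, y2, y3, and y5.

y0 = NOT in0 = NOT F = T
y1 = in1 AND y0 AND in2 = T AND T AND T = T
y2 = in2 AND y1 = T AND T = T
y3 = y1 NOR y2 = T NOR T = F
y5 = NOT in2 = NOT T = F

y1 = T  y2 = T  y3 = F  y5 = F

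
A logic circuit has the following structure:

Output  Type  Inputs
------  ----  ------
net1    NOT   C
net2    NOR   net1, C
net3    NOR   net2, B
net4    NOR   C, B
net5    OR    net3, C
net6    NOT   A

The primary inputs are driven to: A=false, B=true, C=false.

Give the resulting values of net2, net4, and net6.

net2 = false, net4 = false, net6 = true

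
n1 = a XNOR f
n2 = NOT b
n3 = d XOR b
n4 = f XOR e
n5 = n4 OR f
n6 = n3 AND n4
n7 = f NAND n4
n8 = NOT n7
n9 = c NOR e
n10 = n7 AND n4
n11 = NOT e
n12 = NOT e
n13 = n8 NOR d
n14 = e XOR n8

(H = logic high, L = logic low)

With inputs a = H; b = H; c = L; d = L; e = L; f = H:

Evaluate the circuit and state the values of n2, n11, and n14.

n2 = NOT b = NOT H = L
n4 = f XOR e = H XOR L = H
n7 = f NAND n4 = H NAND H = L
n8 = NOT n7 = NOT L = H
n11 = NOT e = NOT L = H
n14 = e XOR n8 = L XOR H = H

n2 = L; n11 = H; n14 = H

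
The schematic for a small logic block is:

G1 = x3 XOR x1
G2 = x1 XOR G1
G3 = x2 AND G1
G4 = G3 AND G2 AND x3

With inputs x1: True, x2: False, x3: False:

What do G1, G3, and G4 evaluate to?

G1 = x3 XOR x1 = False XOR True = True
G2 = x1 XOR G1 = True XOR True = False
G3 = x2 AND G1 = False AND True = False
G4 = G3 AND G2 AND x3 = False AND False AND False = False

G1 = True, G3 = False, G4 = False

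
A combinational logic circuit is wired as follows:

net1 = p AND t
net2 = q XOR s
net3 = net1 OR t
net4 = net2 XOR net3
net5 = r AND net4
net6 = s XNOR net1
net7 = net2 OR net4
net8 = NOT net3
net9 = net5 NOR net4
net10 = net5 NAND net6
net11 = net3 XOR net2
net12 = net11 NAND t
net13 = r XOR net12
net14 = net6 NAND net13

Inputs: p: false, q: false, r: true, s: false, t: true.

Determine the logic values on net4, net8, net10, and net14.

net1 = p AND t = false AND true = false
net2 = q XOR s = false XOR false = false
net3 = net1 OR t = false OR true = true
net4 = net2 XOR net3 = false XOR true = true
net5 = r AND net4 = true AND true = true
net6 = s XNOR net1 = false XNOR false = true
net8 = NOT net3 = NOT true = false
net10 = net5 NAND net6 = true NAND true = false
net11 = net3 XOR net2 = true XOR false = true
net12 = net11 NAND t = true NAND true = false
net13 = r XOR net12 = true XOR false = true
net14 = net6 NAND net13 = true NAND true = false

net4 = true  net8 = false  net10 = false  net14 = false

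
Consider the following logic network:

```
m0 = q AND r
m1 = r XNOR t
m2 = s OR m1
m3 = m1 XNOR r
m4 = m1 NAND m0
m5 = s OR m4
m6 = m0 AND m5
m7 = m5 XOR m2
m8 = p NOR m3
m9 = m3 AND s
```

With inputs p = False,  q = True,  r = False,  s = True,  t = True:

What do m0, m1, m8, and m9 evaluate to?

m0 = q AND r = True AND False = False
m1 = r XNOR t = False XNOR True = False
m3 = m1 XNOR r = False XNOR False = True
m8 = p NOR m3 = False NOR True = False
m9 = m3 AND s = True AND True = True

m0 = False; m1 = False; m8 = False; m9 = True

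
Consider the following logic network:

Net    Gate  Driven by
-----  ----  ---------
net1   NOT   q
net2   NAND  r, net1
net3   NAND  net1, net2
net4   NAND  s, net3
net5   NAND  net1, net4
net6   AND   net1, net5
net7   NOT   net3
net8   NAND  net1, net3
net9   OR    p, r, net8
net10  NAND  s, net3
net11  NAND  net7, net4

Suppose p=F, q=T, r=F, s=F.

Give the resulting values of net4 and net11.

net4 = T; net11 = T

net1 = NOT q = NOT T = F
net2 = r NAND net1 = F NAND F = T
net3 = net1 NAND net2 = F NAND T = T
net4 = s NAND net3 = F NAND T = T
net7 = NOT net3 = NOT T = F
net11 = net7 NAND net4 = F NAND T = T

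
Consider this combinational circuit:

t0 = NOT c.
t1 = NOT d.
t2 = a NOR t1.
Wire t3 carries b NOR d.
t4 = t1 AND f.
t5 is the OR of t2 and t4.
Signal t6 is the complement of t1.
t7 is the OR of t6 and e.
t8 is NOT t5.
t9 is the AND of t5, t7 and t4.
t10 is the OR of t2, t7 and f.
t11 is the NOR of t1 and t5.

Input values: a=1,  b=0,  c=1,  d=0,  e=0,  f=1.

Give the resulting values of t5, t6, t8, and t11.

t1 = NOT d = NOT 0 = 1
t2 = a NOR t1 = 1 NOR 1 = 0
t4 = t1 AND f = 1 AND 1 = 1
t5 = t2 OR t4 = 0 OR 1 = 1
t6 = NOT t1 = NOT 1 = 0
t8 = NOT t5 = NOT 1 = 0
t11 = t1 NOR t5 = 1 NOR 1 = 0

t5 = 1; t6 = 0; t8 = 0; t11 = 0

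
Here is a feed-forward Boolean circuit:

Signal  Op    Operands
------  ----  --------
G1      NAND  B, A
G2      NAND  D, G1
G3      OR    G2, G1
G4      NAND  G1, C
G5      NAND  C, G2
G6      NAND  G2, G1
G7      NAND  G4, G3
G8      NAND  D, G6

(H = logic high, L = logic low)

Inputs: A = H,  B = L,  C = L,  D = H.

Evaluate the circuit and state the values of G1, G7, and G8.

G1 = B NAND A = L NAND H = H
G2 = D NAND G1 = H NAND H = L
G3 = G2 OR G1 = L OR H = H
G4 = G1 NAND C = H NAND L = H
G6 = G2 NAND G1 = L NAND H = H
G7 = G4 NAND G3 = H NAND H = L
G8 = D NAND G6 = H NAND H = L

G1 = H; G7 = L; G8 = L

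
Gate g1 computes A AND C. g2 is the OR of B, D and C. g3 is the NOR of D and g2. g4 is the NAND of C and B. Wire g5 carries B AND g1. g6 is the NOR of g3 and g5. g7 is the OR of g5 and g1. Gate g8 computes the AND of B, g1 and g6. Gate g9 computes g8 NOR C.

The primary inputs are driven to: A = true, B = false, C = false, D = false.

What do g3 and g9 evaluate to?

g1 = A AND C = true AND false = false
g2 = B OR D OR C = false OR false OR false = false
g3 = D NOR g2 = false NOR false = true
g5 = B AND g1 = false AND false = false
g6 = g3 NOR g5 = true NOR false = false
g8 = B AND g1 AND g6 = false AND false AND false = false
g9 = g8 NOR C = false NOR false = true

g3 = true, g9 = true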